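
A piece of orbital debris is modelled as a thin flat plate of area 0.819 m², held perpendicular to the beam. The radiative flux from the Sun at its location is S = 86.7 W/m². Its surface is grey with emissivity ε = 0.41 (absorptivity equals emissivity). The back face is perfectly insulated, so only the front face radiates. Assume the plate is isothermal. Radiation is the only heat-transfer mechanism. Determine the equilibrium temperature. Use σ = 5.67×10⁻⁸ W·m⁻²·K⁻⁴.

At equilibrium, absorbed power = emitted power.
Absorbing cross-section = A = 0.8190 m²; emitting surface = A = 0.8190 m² (ratio 1).
εS·A_cross = εσ·A_surf·T⁴  ⇒  T⁴ = S/(1σ)   (ε cancels).
T⁴ = 86.7/(1·5.67×10⁻⁸) = 1.529×10⁹ K⁴.
T = (1.529×10⁹)^(1/4).

T ≈ 198 K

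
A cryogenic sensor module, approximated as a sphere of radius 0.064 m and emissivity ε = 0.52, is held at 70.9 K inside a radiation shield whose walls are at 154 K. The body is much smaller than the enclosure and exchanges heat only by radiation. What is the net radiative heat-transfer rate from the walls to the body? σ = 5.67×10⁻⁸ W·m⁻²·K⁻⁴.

P_net ≈ 0.815 W

For a small grey body in a large enclosure: P_net = εσA(T_body⁴ − T_wall⁴).
A = 4πr² = 0.05147 m²; T_body⁴ − T_wall⁴ = 2.527×10⁷ − 5.624×10⁸ = -5.372×10⁸ K⁴.
|P_net| = 0.52·5.67×10⁻⁸·0.05147·5.372×10⁸.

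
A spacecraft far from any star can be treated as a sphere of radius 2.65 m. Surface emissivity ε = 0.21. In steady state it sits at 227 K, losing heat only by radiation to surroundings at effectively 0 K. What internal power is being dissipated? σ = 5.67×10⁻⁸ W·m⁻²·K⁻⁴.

P ≈ 2790 W

Steady state: P = εσA T⁴.
A = 4πr² = 88.25 m²; T⁴ = (227)⁴ = 2.655×10⁹ K⁴.
P = 0.21 × 5.67×10⁻⁸ × 88.25 × 2.655×10⁹.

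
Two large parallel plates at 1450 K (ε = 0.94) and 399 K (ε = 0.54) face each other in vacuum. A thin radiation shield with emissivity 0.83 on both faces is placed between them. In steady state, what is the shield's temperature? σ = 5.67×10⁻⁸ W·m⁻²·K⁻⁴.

T_s ≈ 1290 K

In steady state the net flux on the hot side equals that on the cold side.
σ(T₁⁴−T_s⁴)/D₁ = σ(T_s⁴−T₂⁴)/D₂, with D₁ = 1/ε₁+1/ε_s−1 = 1.269, D₂ = 1/ε_s+1/ε₂−1 = 2.057.
Solve for T_s⁴: T_s⁴ = (D₂·T₁⁴ + D₁·T₂⁴)/(D₁+D₂) = 2.744×10¹² K⁴.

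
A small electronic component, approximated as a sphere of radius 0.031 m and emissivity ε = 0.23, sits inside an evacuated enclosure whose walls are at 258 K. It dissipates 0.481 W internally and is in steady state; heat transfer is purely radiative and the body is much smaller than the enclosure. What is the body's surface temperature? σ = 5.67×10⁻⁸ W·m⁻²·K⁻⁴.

For a small grey body in a large enclosure, net radiated power = εσA(T⁴ − T_w⁴).
Steady state: P = εσA(T⁴ − T_w⁴) with A = 4πr² = 0.01208 m².
T⁴ = P/(εσA) + T_w⁴ = 0.481/(0.23·5.67×10⁻⁸·0.01208) + (258)⁴
    = 3.054×10⁹ + 4.431×10⁹ = 7.485×10⁹ K⁴.

T ≈ 294 K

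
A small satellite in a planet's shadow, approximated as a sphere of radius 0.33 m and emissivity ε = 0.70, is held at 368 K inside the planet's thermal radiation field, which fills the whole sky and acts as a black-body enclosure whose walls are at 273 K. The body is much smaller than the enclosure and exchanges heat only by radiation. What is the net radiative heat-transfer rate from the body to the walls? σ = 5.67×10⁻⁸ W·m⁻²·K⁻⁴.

For a small grey body in a large enclosure: P_net = εσA(T_body⁴ − T_wall⁴).
A = 4πr² = 1.368 m²; T_body⁴ − T_wall⁴ = 1.834×10¹⁰ − 5.555×10⁹ = 1.279×10¹⁰ K⁴.
|P_net| = 0.70·5.67×10⁻⁸·1.368·1.279×10¹⁰.

P_net ≈ 694 W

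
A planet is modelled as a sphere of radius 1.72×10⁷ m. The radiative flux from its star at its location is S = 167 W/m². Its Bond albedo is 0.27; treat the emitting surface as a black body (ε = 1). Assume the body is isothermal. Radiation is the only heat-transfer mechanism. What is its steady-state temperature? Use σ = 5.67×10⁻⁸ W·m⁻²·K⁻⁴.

T ≈ 152 K

At equilibrium, absorbed power = emitted power.
Absorbing cross-section = πr² = 9.294×10¹⁴ m²; emitting surface = 4πr² = 3.718×10¹⁵ m² (ratio 4).
(1−a)S·A_cross = εσ·A_surf·T⁴  ⇒  T⁴ = (1−a)S/(4σ).
T⁴ = 0.730·167/(4·5.67×10⁻⁸) = 5.375×10⁸ K⁴.
T = (5.375×10⁸)^(1/4).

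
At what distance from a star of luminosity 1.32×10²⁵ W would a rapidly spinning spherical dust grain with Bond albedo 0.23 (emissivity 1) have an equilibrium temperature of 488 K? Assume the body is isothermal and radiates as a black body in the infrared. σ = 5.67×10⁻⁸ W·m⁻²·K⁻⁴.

d ≈ 7.93×10⁹ m

For an isothermal black-emitting sphere, (1−a)S·πr² = σ·4πr²·T⁴ ⇒ S = 4σT⁴/(1−a).
S = 4·5.67×10⁻⁸·(488)⁴/0.770 = 16700 W/m².
Flux falls as S = L/(4πd²), so d = √(L/(4πS)) = √(1.32×10²⁵/(4π·16700)).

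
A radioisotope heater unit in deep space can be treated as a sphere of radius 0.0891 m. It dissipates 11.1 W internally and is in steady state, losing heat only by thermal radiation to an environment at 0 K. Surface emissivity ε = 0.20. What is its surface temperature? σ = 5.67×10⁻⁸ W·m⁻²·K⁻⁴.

T ≈ 315 K

Steady state: internal power = radiated power, P = εσA T⁴.
Radiating area A = 4πr² = 0.09976 m².
T⁴ = P/(εσA) = 11.1/(0.20·5.67×10⁻⁸·0.09976) = 9.812×10⁹ K⁴.
T = (9.812×10⁹)^(1/4).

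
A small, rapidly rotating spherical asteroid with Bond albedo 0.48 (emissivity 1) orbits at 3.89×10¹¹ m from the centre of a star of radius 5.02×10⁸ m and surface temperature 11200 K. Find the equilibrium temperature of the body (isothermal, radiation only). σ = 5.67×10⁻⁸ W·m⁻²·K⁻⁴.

The star's surface emits σT_*⁴; at distance d the flux is S = σT_*⁴(R_*/d)².
S = 5.67×10⁻⁸·(11200)⁴·(5.02×10⁸/3.89×10¹¹)² = 1486 W/m².
For an isothermal sphere T⁴ = (1−a)S/(4σ) = 3.407×10⁹ K⁴.

T ≈ 242 K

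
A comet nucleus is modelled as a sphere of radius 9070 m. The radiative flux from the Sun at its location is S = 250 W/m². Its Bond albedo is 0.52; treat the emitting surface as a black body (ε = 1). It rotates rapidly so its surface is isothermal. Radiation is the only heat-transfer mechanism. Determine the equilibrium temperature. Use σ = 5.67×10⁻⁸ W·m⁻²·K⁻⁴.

At equilibrium, absorbed power = emitted power.
Absorbing cross-section = πr² = 2.584×10⁸ m²; emitting surface = 4πr² = 1.034×10⁹ m² (ratio 4).
(1−a)S·A_cross = εσ·A_surf·T⁴  ⇒  T⁴ = (1−a)S/(4σ).
T⁴ = 0.480·250/(4·5.67×10⁻⁸) = 5.291×10⁸ K⁴.
T = (5.291×10⁸)^(1/4).

T ≈ 152 K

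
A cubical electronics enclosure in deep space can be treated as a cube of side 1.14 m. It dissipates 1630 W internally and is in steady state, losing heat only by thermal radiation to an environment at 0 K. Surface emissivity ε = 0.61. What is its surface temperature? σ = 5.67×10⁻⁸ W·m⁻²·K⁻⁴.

T ≈ 279 K

Steady state: internal power = radiated power, P = εσA T⁴.
Radiating area A = 6L² = 7.798 m².
T⁴ = P/(εσA) = 1630/(0.61·5.67×10⁻⁸·7.798) = 6.044×10⁹ K⁴.
T = (6.044×10⁹)^(1/4).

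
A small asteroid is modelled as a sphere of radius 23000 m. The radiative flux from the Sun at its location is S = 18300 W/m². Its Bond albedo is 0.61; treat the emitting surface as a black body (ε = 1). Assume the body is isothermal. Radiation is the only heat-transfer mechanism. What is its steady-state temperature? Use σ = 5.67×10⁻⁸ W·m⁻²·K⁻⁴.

At equilibrium, absorbed power = emitted power.
Absorbing cross-section = πr² = 1.662×10⁹ m²; emitting surface = 4πr² = 6.648×10⁹ m² (ratio 4).
(1−a)S·A_cross = εσ·A_surf·T⁴  ⇒  T⁴ = (1−a)S/(4σ).
T⁴ = 0.390·18300/(4·5.67×10⁻⁸) = 3.147×10¹⁰ K⁴.
T = (3.147×10¹⁰)^(1/4).

T ≈ 421 K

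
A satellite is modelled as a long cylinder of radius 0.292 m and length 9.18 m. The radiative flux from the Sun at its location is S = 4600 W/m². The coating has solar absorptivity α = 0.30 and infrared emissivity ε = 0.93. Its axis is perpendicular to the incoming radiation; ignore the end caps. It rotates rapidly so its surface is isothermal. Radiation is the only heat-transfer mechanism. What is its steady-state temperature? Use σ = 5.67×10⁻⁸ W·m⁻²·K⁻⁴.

T ≈ 302 K

At equilibrium, absorbed power = emitted power.
Absorbing cross-section = 2rL = 5.361 m²; emitting surface = 2πrL = 16.84 m² (ratio π).
αS·A_cross = εσ·A_surf·T⁴  ⇒  T⁴ = αS/(ε·πσ).
T⁴ = 0.300·4600/(0.93·π·5.67×10⁻⁸) = 8.330×10⁹ K⁴.
T = (8.330×10⁹)^(1/4).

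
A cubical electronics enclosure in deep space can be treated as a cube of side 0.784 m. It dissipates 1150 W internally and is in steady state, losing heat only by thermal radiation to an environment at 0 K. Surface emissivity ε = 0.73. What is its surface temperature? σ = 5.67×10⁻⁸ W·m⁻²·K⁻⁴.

Steady state: internal power = radiated power, P = εσA T⁴.
Radiating area A = 6L² = 3.688 m².
T⁴ = P/(εσA) = 1150/(0.73·5.67×10⁻⁸·3.688) = 7.534×10⁹ K⁴.
T = (7.534×10⁹)^(1/4).

T ≈ 295 K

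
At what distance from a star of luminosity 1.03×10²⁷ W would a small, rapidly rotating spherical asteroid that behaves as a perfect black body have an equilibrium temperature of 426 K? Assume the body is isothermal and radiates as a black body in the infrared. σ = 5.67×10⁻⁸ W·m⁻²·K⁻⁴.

For an isothermal black-emitting sphere, (1−a)S·πr² = σ·4πr²·T⁴ ⇒ S = 4σT⁴/(1−a).
S = 4·5.67×10⁻⁸·(426)⁴/1.00 = 7469 W/m².
Flux falls as S = L/(4πd²), so d = √(L/(4πS)) = √(1.03×10²⁷/(4π·7469)).

d ≈ 1.05×10¹¹ m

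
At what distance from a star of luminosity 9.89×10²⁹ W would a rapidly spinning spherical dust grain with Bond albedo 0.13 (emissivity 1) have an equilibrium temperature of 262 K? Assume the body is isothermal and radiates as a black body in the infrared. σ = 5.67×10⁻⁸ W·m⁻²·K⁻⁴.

For an isothermal black-emitting sphere, (1−a)S·πr² = σ·4πr²·T⁴ ⇒ S = 4σT⁴/(1−a).
S = 4·5.67×10⁻⁸·(262)⁴/0.870 = 1228 W/m².
Flux falls as S = L/(4πd²), so d = √(L/(4πS)) = √(9.89×10²⁹/(4π·1228)).

d ≈ 8.00×10¹² m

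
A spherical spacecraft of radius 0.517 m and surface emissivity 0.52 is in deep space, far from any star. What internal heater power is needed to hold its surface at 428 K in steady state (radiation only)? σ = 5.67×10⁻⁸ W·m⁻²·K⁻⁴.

P ≈ 3320 W

P = εσ·4πr²·T⁴.
4πr² = 3.359 m²; T⁴ = 3.356×10¹⁰ K⁴.
P = 0.52·5.67×10⁻⁸·3.359·3.356×10¹⁰.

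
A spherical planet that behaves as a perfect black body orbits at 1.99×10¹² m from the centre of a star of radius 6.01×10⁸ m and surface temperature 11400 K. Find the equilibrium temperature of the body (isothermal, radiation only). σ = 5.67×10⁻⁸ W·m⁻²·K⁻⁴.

T ≈ 140 K

The star's surface emits σT_*⁴; at distance d the flux is S = σT_*⁴(R_*/d)².
S = 5.67×10⁻⁸·(11400)⁴·(6.01×10⁸/1.99×10¹²)² = 87.35 W/m².
For an isothermal sphere T⁴ = (1−a)S/(4σ) = 3.851×10⁸ K⁴.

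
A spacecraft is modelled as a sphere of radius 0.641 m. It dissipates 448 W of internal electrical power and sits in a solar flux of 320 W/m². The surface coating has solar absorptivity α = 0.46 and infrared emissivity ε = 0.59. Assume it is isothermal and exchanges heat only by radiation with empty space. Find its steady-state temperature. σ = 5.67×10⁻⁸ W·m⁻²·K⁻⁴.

T ≈ 247 K

At steady state, absorbed solar power + internal power = radiated power.
Absorbed: α·S·A_cross = 0.46·320·1.291 = 190.0 W (cross-section πr²).
Total input = 190.0 + 448 = 638.0 W.
Radiated: εσ·A_surf·T⁴ with A_surf = 4πr² = 5.163 m².
T⁴ = 638.0/(0.59·5.67×10⁻⁸·5.163) = 3.694×10⁹ K⁴.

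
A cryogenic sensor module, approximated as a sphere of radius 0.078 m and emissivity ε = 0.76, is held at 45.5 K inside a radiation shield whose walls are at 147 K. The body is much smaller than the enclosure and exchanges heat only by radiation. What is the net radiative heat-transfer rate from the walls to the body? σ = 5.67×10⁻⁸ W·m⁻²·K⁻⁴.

For a small grey body in a large enclosure: P_net = εσA(T_body⁴ − T_wall⁴).
A = 4πr² = 0.07645 m²; T_body⁴ − T_wall⁴ = 4.286×10⁶ − 4.669×10⁸ = -4.627×10⁸ K⁴.
|P_net| = 0.76·5.67×10⁻⁸·0.07645·4.627×10⁸.

P_net ≈ 1.52 W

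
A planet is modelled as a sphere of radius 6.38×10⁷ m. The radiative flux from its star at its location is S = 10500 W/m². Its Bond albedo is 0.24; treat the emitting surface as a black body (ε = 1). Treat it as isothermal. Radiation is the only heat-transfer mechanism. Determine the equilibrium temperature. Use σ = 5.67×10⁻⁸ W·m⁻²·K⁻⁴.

T ≈ 433 K

At equilibrium, absorbed power = emitted power.
Absorbing cross-section = πr² = 1.279×10¹⁶ m²; emitting surface = 4πr² = 5.115×10¹⁶ m² (ratio 4).
(1−a)S·A_cross = εσ·A_surf·T⁴  ⇒  T⁴ = (1−a)S/(4σ).
T⁴ = 0.760·10500/(4·5.67×10⁻⁸) = 3.519×10¹⁰ K⁴.
T = (3.519×10¹⁰)^(1/4).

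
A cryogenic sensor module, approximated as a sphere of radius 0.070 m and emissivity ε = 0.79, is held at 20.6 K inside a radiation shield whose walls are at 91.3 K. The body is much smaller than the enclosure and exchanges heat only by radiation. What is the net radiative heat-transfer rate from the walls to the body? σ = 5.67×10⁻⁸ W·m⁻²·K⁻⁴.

P_net ≈ 0.191 W

For a small grey body in a large enclosure: P_net = εσA(T_body⁴ − T_wall⁴).
A = 4πr² = 0.06158 m²; T_body⁴ − T_wall⁴ = 1.801×10⁵ − 6.948×10⁷ = -6.930×10⁷ K⁴.
|P_net| = 0.79·5.67×10⁻⁸·0.06158·6.930×10⁷.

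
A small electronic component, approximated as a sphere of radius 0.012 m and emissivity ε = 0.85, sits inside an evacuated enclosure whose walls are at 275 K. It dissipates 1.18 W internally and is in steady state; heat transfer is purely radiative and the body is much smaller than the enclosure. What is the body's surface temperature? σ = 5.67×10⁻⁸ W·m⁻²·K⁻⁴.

T ≈ 372 K

For a small grey body in a large enclosure, net radiated power = εσA(T⁴ − T_w⁴).
Steady state: P = εσA(T⁴ − T_w⁴) with A = 4πr² = 0.001810 m².
T⁴ = P/(εσA) + T_w⁴ = 1.18/(0.85·5.67×10⁻⁸·0.001810) + (275)⁴
    = 1.353×10¹⁰ + 5.719×10⁹ = 1.925×10¹⁰ K⁴.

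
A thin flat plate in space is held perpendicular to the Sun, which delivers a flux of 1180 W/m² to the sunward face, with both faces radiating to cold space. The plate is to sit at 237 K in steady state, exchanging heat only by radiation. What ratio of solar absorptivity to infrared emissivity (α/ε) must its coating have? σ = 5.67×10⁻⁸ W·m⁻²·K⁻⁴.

Balance: αS·A = εσ·2A·T⁴ ⇒ α/ε = 2σT⁴/S.
α/ε = 2·5.67×10⁻⁸·(237)⁴/1180 = 2·5.67×10⁻⁸·3.155×10⁹/1180.

α/ε ≈ 0.303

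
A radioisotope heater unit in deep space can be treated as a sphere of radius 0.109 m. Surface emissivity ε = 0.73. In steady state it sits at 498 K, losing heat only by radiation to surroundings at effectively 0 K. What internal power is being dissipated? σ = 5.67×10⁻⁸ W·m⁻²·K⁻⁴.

Steady state: P = εσA T⁴.
A = 4πr² = 0.1493 m²; T⁴ = (498)⁴ = 6.151×10¹⁰ K⁴.
P = 0.73 × 5.67×10⁻⁸ × 0.1493 × 6.151×10¹⁰.

P ≈ 380 W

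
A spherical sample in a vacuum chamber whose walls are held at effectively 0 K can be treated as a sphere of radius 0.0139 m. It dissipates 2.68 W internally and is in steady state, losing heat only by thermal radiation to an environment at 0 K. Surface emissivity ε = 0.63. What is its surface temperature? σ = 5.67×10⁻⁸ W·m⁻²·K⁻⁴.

T ≈ 419 K

Steady state: internal power = radiated power, P = εσA T⁴.
Radiating area A = 4πr² = 0.002428 m².
T⁴ = P/(εσA) = 2.68/(0.63·5.67×10⁻⁸·0.002428) = 3.090×10¹⁰ K⁴.
T = (3.090×10¹⁰)^(1/4).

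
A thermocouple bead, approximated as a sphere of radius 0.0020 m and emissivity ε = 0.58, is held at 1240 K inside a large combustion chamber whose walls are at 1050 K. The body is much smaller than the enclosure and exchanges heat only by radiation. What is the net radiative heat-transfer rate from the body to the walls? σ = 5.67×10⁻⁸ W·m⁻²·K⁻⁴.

P_net ≈ 1.90 W

For a small grey body in a large enclosure: P_net = εσA(T_body⁴ − T_wall⁴).
A = 4πr² = 5.027×10⁻⁵ m²; T_body⁴ − T_wall⁴ = 2.364×10¹² − 1.216×10¹² = 1.149×10¹² K⁴.
|P_net| = 0.58·5.67×10⁻⁸·5.027×10⁻⁵·1.149×10¹².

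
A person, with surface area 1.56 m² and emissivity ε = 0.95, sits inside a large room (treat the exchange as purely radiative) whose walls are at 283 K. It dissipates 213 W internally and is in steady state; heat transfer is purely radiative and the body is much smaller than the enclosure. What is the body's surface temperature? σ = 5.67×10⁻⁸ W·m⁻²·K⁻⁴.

T ≈ 308 K

For a small grey body in a large enclosure, net radiated power = εσA(T⁴ − T_w⁴).
Steady state: P = εσA(T⁴ − T_w⁴) with A = 1.56 m².
T⁴ = P/(εσA) + T_w⁴ = 213/(0.95·5.67×10⁻⁸·1.560) + (283)⁴
    = 2.535×10⁹ + 6.414×10⁹ = 8.949×10⁹ K⁴.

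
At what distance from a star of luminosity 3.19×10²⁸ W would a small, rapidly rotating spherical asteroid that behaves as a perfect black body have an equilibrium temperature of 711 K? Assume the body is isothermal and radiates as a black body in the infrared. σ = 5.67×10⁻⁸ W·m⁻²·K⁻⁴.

d ≈ 2.09×10¹¹ m

For an isothermal black-emitting sphere, (1−a)S·πr² = σ·4πr²·T⁴ ⇒ S = 4σT⁴/(1−a).
S = 4·5.67×10⁻⁸·(711)⁴/1.00 = 57960 W/m².
Flux falls as S = L/(4πd²), so d = √(L/(4πS)) = √(3.19×10²⁸/(4π·57960)).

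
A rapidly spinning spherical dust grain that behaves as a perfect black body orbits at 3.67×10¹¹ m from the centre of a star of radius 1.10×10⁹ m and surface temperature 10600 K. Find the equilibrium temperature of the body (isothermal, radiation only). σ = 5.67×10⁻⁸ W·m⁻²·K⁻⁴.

T ≈ 410 K

The star's surface emits σT_*⁴; at distance d the flux is S = σT_*⁴(R_*/d)².
S = 5.67×10⁻⁸·(10600)⁴·(1.10×10⁹/3.67×10¹¹)² = 6431 W/m².
For an isothermal sphere T⁴ = (1−a)S/(4σ) = 2.835×10¹⁰ K⁴.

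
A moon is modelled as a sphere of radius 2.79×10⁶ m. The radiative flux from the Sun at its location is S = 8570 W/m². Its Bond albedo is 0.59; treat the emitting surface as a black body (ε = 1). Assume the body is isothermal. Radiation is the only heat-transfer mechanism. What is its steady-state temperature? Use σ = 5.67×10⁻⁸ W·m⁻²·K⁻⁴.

T ≈ 353 K

At equilibrium, absorbed power = emitted power.
Absorbing cross-section = πr² = 2.445×10¹³ m²; emitting surface = 4πr² = 9.782×10¹³ m² (ratio 4).
(1−a)S·A_cross = εσ·A_surf·T⁴  ⇒  T⁴ = (1−a)S/(4σ).
T⁴ = 0.410·8570/(4·5.67×10⁻⁸) = 1.549×10¹⁰ K⁴.
T = (1.549×10¹⁰)^(1/4).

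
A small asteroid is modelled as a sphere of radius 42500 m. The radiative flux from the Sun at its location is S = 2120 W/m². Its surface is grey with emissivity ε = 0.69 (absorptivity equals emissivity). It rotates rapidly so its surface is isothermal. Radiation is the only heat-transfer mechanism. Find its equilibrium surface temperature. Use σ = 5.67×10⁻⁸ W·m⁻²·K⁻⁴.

At equilibrium, absorbed power = emitted power.
Absorbing cross-section = πr² = 5.675×10⁹ m²; emitting surface = 4πr² = 2.270×10¹⁰ m² (ratio 4).
εS·A_cross = εσ·A_surf·T⁴  ⇒  T⁴ = S/(4σ)   (ε cancels).
T⁴ = 2120/(4·5.67×10⁻⁸) = 9.347×10⁹ K⁴.
T = (9.347×10⁹)^(1/4).

T ≈ 311 K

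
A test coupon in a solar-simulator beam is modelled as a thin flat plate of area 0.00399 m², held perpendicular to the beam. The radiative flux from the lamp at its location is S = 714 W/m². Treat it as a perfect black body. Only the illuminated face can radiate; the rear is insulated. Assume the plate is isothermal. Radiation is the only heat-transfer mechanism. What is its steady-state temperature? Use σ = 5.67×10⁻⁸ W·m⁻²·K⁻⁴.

T ≈ 335 K

At equilibrium, absorbed power = emitted power.
Absorbing cross-section = A = 0.003990 m²; emitting surface = A = 0.003990 m² (ratio 1).
S·A_cross = εσ·A_surf·T⁴  ⇒  T⁴ = S/(1σ).
T⁴ = 1.00·714/(1·5.67×10⁻⁸) = 1.259×10¹⁰ K⁴.
T = (1.259×10¹⁰)^(1/4).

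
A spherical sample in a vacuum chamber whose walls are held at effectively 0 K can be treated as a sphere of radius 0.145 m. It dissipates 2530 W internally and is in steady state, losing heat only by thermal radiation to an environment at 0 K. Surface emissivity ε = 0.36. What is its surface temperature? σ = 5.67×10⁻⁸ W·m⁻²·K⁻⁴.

T ≈ 828 K

Steady state: internal power = radiated power, P = εσA T⁴.
Radiating area A = 4πr² = 0.2642 m².
T⁴ = P/(εσA) = 2530/(0.36·5.67×10⁻⁸·0.2642) = 4.691×10¹¹ K⁴.
T = (4.691×10¹¹)^(1/4).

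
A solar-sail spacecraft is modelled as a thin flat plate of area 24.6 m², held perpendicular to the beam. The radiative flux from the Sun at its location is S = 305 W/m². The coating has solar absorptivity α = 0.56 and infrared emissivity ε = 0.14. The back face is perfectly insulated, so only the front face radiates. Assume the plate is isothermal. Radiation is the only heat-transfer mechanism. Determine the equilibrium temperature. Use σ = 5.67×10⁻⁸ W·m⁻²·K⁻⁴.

T ≈ 383 K

At equilibrium, absorbed power = emitted power.
Absorbing cross-section = A = 24.60 m²; emitting surface = A = 24.60 m² (ratio 1).
αS·A_cross = εσ·A_surf·T⁴  ⇒  T⁴ = αS/(ε·1σ).
T⁴ = 0.560·305/(0.14·1·5.67×10⁻⁸) = 2.152×10¹⁰ K⁴.
T = (2.152×10¹⁰)^(1/4).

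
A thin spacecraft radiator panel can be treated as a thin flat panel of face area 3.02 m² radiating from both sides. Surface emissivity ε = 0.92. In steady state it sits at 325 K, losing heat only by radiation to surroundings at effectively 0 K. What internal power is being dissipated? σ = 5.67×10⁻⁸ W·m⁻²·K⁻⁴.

P ≈ 3520 W

Steady state: P = εσA T⁴.
A = 2·3.02 = 6.040 m²; T⁴ = (325)⁴ = 1.116×10¹⁰ K⁴.
P = 0.92 × 5.67×10⁻⁸ × 6.040 × 1.116×10¹⁰.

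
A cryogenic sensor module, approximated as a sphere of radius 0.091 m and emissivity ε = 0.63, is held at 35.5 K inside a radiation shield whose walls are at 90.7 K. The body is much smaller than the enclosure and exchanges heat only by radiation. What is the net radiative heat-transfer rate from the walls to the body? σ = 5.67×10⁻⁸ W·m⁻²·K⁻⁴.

P_net ≈ 0.246 W

For a small grey body in a large enclosure: P_net = εσA(T_body⁴ − T_wall⁴).
A = 4πr² = 0.1041 m²; T_body⁴ − T_wall⁴ = 1.588×10⁶ − 6.768×10⁷ = -6.609×10⁷ K⁴.
|P_net| = 0.63·5.67×10⁻⁸·0.1041·6.609×10⁷.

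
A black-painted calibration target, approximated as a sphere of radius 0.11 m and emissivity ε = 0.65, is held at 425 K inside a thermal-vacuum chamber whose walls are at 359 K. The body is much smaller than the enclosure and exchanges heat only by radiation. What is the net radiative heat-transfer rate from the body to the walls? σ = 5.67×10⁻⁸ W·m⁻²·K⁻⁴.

For a small grey body in a large enclosure: P_net = εσA(T_body⁴ − T_wall⁴).
A = 4πr² = 0.1521 m²; T_body⁴ − T_wall⁴ = 3.263×10¹⁰ − 1.661×10¹⁰ = 1.602×10¹⁰ K⁴.
|P_net| = 0.65·5.67×10⁻⁸·0.1521·1.602×10¹⁰.

P_net ≈ 89.7 W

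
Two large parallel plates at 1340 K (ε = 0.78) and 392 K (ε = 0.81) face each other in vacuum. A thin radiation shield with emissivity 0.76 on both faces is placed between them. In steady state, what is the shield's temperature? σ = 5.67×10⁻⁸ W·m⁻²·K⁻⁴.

T_s ≈ 1120 K

In steady state the net flux on the hot side equals that on the cold side.
σ(T₁⁴−T_s⁴)/D₁ = σ(T_s⁴−T₂⁴)/D₂, with D₁ = 1/ε₁+1/ε_s−1 = 1.598, D₂ = 1/ε_s+1/ε₂−1 = 1.550.
Solve for T_s⁴: T_s⁴ = (D₂·T₁⁴ + D₁·T₂⁴)/(D₁+D₂) = 1.600×10¹² K⁴.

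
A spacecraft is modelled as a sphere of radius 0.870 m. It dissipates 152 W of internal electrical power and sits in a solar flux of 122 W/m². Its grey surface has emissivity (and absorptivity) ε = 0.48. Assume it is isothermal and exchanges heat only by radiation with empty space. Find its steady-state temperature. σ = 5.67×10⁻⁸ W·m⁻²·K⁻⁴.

T ≈ 183 K

At steady state, absorbed solar power + internal power = radiated power.
Absorbed: α·S·A_cross = 0.48·122·2.378 = 139.2 W (cross-section πr²).
Total input = 139.2 + 152 = 291.2 W.
Radiated: εσ·A_surf·T⁴ with A_surf = 4πr² = 9.511 m².
T⁴ = 291.2/(0.48·5.67×10⁻⁸·9.511) = 1.125×10⁹ K⁴.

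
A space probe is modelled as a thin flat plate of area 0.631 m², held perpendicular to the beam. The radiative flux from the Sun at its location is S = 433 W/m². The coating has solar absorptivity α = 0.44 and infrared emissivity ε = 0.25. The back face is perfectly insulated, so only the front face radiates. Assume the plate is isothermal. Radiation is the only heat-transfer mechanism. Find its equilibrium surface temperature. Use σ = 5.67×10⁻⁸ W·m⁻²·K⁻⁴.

T ≈ 340 K

At equilibrium, absorbed power = emitted power.
Absorbing cross-section = A = 0.6310 m²; emitting surface = A = 0.6310 m² (ratio 1).
αS·A_cross = εσ·A_surf·T⁴  ⇒  T⁴ = αS/(ε·1σ).
T⁴ = 0.440·433/(0.25·1·5.67×10⁻⁸) = 1.344×10¹⁰ K⁴.
T = (1.344×10¹⁰)^(1/4).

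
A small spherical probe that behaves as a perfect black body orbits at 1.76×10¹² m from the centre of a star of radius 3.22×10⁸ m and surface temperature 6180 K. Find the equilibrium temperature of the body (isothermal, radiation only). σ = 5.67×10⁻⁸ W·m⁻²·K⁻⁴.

T ≈ 59.1 K

The star's surface emits σT_*⁴; at distance d the flux is S = σT_*⁴(R_*/d)².
S = 5.67×10⁻⁸·(6180)⁴·(3.22×10⁸/1.76×10¹²)² = 2.768 W/m².
For an isothermal sphere T⁴ = (1−a)S/(4σ) = 1.221×10⁷ K⁴.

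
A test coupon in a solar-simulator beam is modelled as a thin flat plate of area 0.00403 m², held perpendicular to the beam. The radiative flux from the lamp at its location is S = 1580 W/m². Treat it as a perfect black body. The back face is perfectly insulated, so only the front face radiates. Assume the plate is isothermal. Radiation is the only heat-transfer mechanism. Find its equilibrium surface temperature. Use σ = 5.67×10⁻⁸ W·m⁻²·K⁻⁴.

T ≈ 409 K

At equilibrium, absorbed power = emitted power.
Absorbing cross-section = A = 0.004030 m²; emitting surface = A = 0.004030 m² (ratio 1).
S·A_cross = εσ·A_surf·T⁴  ⇒  T⁴ = S/(1σ).
T⁴ = 1.00·1580/(1·5.67×10⁻⁸) = 2.787×10¹⁰ K⁴.
T = (2.787×10¹⁰)^(1/4).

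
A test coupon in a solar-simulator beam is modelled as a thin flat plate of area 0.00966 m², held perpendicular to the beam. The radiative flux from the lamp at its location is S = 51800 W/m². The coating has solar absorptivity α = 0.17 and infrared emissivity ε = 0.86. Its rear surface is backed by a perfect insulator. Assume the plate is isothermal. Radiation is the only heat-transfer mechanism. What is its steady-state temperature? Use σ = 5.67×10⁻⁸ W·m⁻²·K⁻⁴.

T ≈ 652 K

At equilibrium, absorbed power = emitted power.
Absorbing cross-section = A = 0.009660 m²; emitting surface = A = 0.009660 m² (ratio 1).
αS·A_cross = εσ·A_surf·T⁴  ⇒  T⁴ = αS/(ε·1σ).
T⁴ = 0.170·51800/(0.86·1·5.67×10⁻⁸) = 1.806×10¹¹ K⁴.
T = (1.806×10¹¹)^(1/4).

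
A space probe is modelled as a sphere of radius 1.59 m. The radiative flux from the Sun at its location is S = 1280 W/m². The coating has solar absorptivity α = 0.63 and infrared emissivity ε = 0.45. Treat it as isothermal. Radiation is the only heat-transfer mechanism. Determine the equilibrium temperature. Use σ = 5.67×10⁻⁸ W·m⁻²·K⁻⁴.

T ≈ 298 K

At equilibrium, absorbed power = emitted power.
Absorbing cross-section = πr² = 7.942 m²; emitting surface = 4πr² = 31.77 m² (ratio 4).
αS·A_cross = εσ·A_surf·T⁴  ⇒  T⁴ = αS/(ε·4σ).
T⁴ = 0.630·1280/(0.45·4·5.67×10⁻⁸) = 7.901×10⁹ K⁴.
T = (7.901×10⁹)^(1/4).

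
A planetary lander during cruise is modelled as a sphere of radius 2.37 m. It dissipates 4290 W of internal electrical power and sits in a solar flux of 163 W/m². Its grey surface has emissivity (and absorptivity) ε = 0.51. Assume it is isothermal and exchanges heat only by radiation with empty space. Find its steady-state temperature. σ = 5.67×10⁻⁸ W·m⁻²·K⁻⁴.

T ≈ 230 K

At steady state, absorbed solar power + internal power = radiated power.
Absorbed: α·S·A_cross = 0.51·163·17.65 = 1467 W (cross-section πr²).
Total input = 1467 + 4290 = 5757 W.
Radiated: εσ·A_surf·T⁴ with A_surf = 4πr² = 70.58 m².
T⁴ = 5757/(0.51·5.67×10⁻⁸·70.58) = 2.821×10⁹ K⁴.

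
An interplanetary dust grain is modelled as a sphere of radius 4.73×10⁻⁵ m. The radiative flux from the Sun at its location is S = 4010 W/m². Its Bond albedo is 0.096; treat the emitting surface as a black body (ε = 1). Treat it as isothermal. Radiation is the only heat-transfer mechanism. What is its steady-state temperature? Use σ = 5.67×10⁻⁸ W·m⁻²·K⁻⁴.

At equilibrium, absorbed power = emitted power.
Absorbing cross-section = πr² = 7.029×10⁻⁹ m²; emitting surface = 4πr² = 2.811×10⁻⁸ m² (ratio 4).
(1−a)S·A_cross = εσ·A_surf·T⁴  ⇒  T⁴ = (1−a)S/(4σ).
T⁴ = 0.904·4010/(4·5.67×10⁻⁸) = 1.598×10¹⁰ K⁴.
T = (1.598×10¹⁰)^(1/4).

T ≈ 356 K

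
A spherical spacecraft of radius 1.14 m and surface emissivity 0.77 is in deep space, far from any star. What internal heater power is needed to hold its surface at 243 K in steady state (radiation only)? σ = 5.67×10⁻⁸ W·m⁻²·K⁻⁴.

P ≈ 2490 W

P = εσ·4πr²·T⁴.
4πr² = 16.33 m²; T⁴ = 3.487×10⁹ K⁴.
P = 0.77·5.67×10⁻⁸·16.33·3.487×10⁹.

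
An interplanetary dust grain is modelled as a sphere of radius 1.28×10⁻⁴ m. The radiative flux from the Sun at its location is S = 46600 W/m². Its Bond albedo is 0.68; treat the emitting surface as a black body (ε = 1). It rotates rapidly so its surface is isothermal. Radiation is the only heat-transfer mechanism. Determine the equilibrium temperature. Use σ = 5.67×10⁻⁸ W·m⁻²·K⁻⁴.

T ≈ 506 K

At equilibrium, absorbed power = emitted power.
Absorbing cross-section = πr² = 5.147×10⁻⁸ m²; emitting surface = 4πr² = 2.059×10⁻⁷ m² (ratio 4).
(1−a)S·A_cross = εσ·A_surf·T⁴  ⇒  T⁴ = (1−a)S/(4σ).
T⁴ = 0.320·46600/(4·5.67×10⁻⁸) = 6.575×10¹⁰ K⁴.
T = (6.575×10¹⁰)^(1/4).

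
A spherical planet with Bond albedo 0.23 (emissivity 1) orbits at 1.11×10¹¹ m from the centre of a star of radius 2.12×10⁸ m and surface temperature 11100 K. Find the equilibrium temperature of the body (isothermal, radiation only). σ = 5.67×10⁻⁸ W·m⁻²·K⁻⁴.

T ≈ 321 K

The star's surface emits σT_*⁴; at distance d the flux is S = σT_*⁴(R_*/d)².
S = 5.67×10⁻⁸·(11100)⁴·(2.12×10⁸/1.11×10¹¹)² = 3140 W/m².
For an isothermal sphere T⁴ = (1−a)S/(4σ) = 1.066×10¹⁰ K⁴.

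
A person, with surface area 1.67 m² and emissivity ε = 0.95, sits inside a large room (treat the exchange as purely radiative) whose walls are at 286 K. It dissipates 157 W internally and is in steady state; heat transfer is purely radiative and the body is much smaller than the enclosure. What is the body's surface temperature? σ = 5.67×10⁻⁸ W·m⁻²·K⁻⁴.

T ≈ 303 K

For a small grey body in a large enclosure, net radiated power = εσA(T⁴ − T_w⁴).
Steady state: P = εσA(T⁴ − T_w⁴) with A = 1.67 m².
T⁴ = P/(εσA) + T_w⁴ = 157/(0.95·5.67×10⁻⁸·1.670) + (286)⁴
    = 1.745×10⁹ + 6.691×10⁹ = 8.436×10⁹ K⁴.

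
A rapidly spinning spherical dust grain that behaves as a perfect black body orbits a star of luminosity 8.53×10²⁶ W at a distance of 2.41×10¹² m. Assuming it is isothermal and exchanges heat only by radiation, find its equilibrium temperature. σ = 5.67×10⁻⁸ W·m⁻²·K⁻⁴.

First find the stellar flux at distance d: S = L/(4πd²) = 8.53×10²⁶/(4π·(2.41×10¹²)²) = 11.69 W/m².
For an isothermal sphere, absorbed (1−a)S·πr² = emitted σ·4πr²·T⁴, so T⁴ = (1−a)S/(4σ).
T⁴ = 1.00·11.69/(4·5.67×10⁻⁸) = 5.153×10⁷ K⁴.

T ≈ 84.7 K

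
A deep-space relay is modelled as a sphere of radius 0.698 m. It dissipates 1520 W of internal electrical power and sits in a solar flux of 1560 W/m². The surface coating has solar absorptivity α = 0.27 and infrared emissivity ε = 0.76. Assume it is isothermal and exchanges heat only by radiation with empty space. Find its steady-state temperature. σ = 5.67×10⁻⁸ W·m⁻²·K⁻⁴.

At steady state, absorbed solar power + internal power = radiated power.
Absorbed: α·S·A_cross = 0.27·1560·1.531 = 644.7 W (cross-section πr²).
Total input = 644.7 + 1520 = 2165 W.
Radiated: εσ·A_surf·T⁴ with A_surf = 4πr² = 6.122 m².
T⁴ = 2165/(0.76·5.67×10⁻⁸·6.122) = 8.205×10⁹ K⁴.

T ≈ 301 K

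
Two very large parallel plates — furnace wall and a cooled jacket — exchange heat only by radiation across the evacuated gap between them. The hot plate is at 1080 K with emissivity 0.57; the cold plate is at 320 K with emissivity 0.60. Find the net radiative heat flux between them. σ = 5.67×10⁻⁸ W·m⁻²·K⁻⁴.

q ≈ 31600 W/m²

For two infinite grey parallel plates, q = σ(T₁⁴ − T₂⁴)/(1/ε₁ + 1/ε₂ − 1).
T₁⁴ − T₂⁴ = 1.360×10¹² − 1.049×10¹⁰ = 1.350×10¹² K⁴.
1/ε₁ + 1/ε₂ − 1 = 1.754 + 1.667 − 1 = 2.421.
q = 5.67×10⁻⁸ × 1.350×10¹² / 2.421.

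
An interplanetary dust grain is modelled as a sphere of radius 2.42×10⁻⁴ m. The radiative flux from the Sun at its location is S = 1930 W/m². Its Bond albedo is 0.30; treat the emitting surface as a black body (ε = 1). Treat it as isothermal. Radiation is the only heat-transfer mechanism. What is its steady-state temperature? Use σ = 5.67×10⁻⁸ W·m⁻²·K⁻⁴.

T ≈ 278 K

At equilibrium, absorbed power = emitted power.
Absorbing cross-section = πr² = 1.840×10⁻⁷ m²; emitting surface = 4πr² = 7.359×10⁻⁷ m² (ratio 4).
(1−a)S·A_cross = εσ·A_surf·T⁴  ⇒  T⁴ = (1−a)S/(4σ).
T⁴ = 0.700·1930/(4·5.67×10⁻⁸) = 5.957×10⁹ K⁴.
T = (5.957×10⁹)^(1/4).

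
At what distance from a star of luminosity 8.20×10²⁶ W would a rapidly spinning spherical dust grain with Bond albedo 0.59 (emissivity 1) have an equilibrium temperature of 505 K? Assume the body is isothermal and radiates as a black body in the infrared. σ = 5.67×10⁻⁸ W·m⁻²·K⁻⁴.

For an isothermal black-emitting sphere, (1−a)S·πr² = σ·4πr²·T⁴ ⇒ S = 4σT⁴/(1−a).
S = 4·5.67×10⁻⁸·(505)⁴/0.410 = 35980 W/m².
Flux falls as S = L/(4πd²), so d = √(L/(4πS)) = √(8.20×10²⁶/(4π·35980)).

d ≈ 4.26×10¹⁰ m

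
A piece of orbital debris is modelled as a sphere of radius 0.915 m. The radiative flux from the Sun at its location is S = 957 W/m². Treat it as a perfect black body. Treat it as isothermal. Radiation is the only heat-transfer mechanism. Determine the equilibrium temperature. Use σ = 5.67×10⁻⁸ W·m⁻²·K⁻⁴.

T ≈ 255 K

At equilibrium, absorbed power = emitted power.
Absorbing cross-section = πr² = 2.630 m²; emitting surface = 4πr² = 10.52 m² (ratio 4).
S·A_cross = εσ·A_surf·T⁴  ⇒  T⁴ = S/(4σ).
T⁴ = 1.00·957/(4·5.67×10⁻⁸) = 4.220×10⁹ K⁴.
T = (4.220×10⁹)^(1/4).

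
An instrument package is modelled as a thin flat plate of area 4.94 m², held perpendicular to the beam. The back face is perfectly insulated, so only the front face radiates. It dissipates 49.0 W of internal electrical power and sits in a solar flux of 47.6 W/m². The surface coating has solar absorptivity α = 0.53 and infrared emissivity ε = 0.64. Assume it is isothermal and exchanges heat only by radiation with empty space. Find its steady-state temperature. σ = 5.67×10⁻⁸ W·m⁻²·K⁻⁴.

T ≈ 176 K

At steady state, absorbed solar power + internal power = radiated power.
Absorbed: α·S·A_cross = 0.53·47.6·4.940 = 124.6 W (cross-section A).
Total input = 124.6 + 49.0 = 173.6 W.
Radiated: εσ·A_surf·T⁴ with A_surf = A = 4.940 m².
T⁴ = 173.6/(0.64·5.67×10⁻⁸·4.940) = 9.686×10⁸ K⁴.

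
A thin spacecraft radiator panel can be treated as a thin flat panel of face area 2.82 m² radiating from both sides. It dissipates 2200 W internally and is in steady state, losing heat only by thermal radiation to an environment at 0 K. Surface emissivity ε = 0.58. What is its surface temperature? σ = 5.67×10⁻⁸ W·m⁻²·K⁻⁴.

T ≈ 330 K

Steady state: internal power = radiated power, P = εσA T⁴.
Radiating area A = 2·2.82 = 5.640 m².
T⁴ = P/(εσA) = 2200/(0.58·5.67×10⁻⁸·5.640) = 1.186×10¹⁰ K⁴.
T = (1.186×10¹⁰)^(1/4).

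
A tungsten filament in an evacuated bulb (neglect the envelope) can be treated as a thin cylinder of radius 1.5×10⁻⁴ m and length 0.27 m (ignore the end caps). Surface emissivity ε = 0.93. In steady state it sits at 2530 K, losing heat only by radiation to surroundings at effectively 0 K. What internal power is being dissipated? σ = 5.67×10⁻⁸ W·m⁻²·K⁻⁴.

P ≈ 550 W

Steady state: P = εσA T⁴.
A = 2πrL = 2.545×10⁻⁴ m²; T⁴ = (2530)⁴ = 4.097×10¹³ K⁴.
P = 0.93 × 5.67×10⁻⁸ × 2.545×10⁻⁴ × 4.097×10¹³.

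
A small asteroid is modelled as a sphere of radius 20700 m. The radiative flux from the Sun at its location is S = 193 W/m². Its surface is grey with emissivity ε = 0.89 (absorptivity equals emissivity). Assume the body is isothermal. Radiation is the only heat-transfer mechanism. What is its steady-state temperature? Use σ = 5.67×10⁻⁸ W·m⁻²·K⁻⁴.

At equilibrium, absorbed power = emitted power.
Absorbing cross-section = πr² = 1.346×10⁹ m²; emitting surface = 4πr² = 5.385×10⁹ m² (ratio 4).
εS·A_cross = εσ·A_surf·T⁴  ⇒  T⁴ = S/(4σ)   (ε cancels).
T⁴ = 193/(4·5.67×10⁻⁸) = 8.510×10⁸ K⁴.
T = (8.510×10⁸)^(1/4).

T ≈ 171 K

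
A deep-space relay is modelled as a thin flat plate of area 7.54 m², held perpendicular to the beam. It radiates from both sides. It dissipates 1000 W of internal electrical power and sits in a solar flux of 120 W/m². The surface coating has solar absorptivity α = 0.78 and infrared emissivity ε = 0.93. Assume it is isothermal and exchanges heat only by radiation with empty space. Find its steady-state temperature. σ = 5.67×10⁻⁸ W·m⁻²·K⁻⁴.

T ≈ 215 K

At steady state, absorbed solar power + internal power = radiated power.
Absorbed: α·S·A_cross = 0.78·120·7.540 = 705.7 W (cross-section A).
Total input = 705.7 + 1000 = 1706 W.
Radiated: εσ·A_surf·T⁴ with A_surf = 2A = 15.08 m².
T⁴ = 1706/(0.93·5.67×10⁻⁸·15.08) = 2.145×10⁹ K⁴.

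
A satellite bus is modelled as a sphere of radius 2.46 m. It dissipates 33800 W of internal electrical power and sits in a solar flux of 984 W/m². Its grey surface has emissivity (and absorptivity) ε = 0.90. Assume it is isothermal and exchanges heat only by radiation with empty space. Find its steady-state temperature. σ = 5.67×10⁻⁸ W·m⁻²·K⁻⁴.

At steady state, absorbed solar power + internal power = radiated power.
Absorbed: α·S·A_cross = 0.90·984·19.01 = 16840 W (cross-section πr²).
Total input = 16840 + 33800 = 50640 W.
Radiated: εσ·A_surf·T⁴ with A_surf = 4πr² = 76.05 m².
T⁴ = 50640/(0.90·5.67×10⁻⁸·76.05) = 1.305×10¹⁰ K⁴.

T ≈ 338 K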